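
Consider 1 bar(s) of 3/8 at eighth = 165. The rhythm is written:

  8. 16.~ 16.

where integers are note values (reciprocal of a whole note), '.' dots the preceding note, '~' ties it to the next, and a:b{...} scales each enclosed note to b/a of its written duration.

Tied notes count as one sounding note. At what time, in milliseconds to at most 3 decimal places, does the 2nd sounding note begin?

note 2 onset = 3/2b = 545.455ms

1. 0.0ms @ 0 + 545.455ms (3/2)
2. 545.455ms @ 3/2 + 545.455ms (3/2)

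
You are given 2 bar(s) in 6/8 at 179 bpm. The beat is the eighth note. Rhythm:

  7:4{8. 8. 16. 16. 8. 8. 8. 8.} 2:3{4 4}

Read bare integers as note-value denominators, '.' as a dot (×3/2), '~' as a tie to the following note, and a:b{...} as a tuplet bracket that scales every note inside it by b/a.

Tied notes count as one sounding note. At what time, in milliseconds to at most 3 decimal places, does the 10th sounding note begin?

1. 0.0ms @ 0 + 287.31ms (6/7)
2. 287.31ms @ 6/7 + 287.31ms (6/7)
3. 574.621ms @ 12/7 + 143.655ms (3/7)
4. 718.276ms @ 15/7 + 143.655ms (3/7)
5. 861.931ms @ 18/7 + 287.31ms (6/7)
6. 1149.242ms @ 24/7 + 287.31ms (6/7)
7. 1436.552ms @ 30/7 + 287.31ms (6/7)
8. 1723.863ms @ 36/7 + 287.31ms (6/7)
9. 2011.173ms @ 6 + 1005.587ms (3)
10. 3016.76ms @ 9 + 1005.587ms (3)

note 10 onset = 9b = 3016.76ms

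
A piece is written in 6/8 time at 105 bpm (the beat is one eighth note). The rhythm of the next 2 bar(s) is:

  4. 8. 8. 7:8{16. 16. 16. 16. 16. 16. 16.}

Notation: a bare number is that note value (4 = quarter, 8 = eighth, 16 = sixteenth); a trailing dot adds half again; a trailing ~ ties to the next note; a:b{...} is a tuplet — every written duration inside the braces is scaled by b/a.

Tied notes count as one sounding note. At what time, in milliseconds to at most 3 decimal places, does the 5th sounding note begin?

note 5 onset = 48/7b = 3918.367ms

1. 0.0ms @ 0 + 1714.286ms (3)
2. 1714.286ms @ 3 + 857.143ms (3/2)
3. 2571.429ms @ 9/2 + 857.143ms (3/2)
4. 3428.571ms @ 6 + 489.796ms (6/7)
5. 3918.367ms @ 48/7 + 489.796ms (6/7)
6. 4408.163ms @ 54/7 + 489.796ms (6/7)
7. 4897.959ms @ 60/7 + 489.796ms (6/7)
8. 5387.755ms @ 66/7 + 489.796ms (6/7)
9. 5877.551ms @ 72/7 + 489.796ms (6/7)
10. 6367.347ms @ 78/7 + 489.796ms (6/7)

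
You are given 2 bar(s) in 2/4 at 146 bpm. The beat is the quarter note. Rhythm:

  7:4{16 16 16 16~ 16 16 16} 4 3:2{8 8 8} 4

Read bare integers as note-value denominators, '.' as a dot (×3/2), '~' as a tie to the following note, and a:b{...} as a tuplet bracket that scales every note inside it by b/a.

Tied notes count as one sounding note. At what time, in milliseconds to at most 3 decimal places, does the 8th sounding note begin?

note 8 onset = 2b = 821.918ms

1. 0.0ms @ 0 + 58.708ms (1/7)
2. 58.708ms @ 1/7 + 58.708ms (1/7)
3. 117.417ms @ 2/7 + 58.708ms (1/7)
4. 176.125ms @ 3/7 + 117.417ms (2/7)
5. 293.542ms @ 5/7 + 58.708ms (1/7)
6. 352.25ms @ 6/7 + 58.708ms (1/7)
7. 410.959ms @ 1 + 410.959ms (1)
8. 821.918ms @ 2 + 136.986ms (1/3)
9. 958.904ms @ 7/3 + 136.986ms (1/3)
10. 1095.89ms @ 8/3 + 136.986ms (1/3)
11. 1232.877ms @ 3 + 410.959ms (1)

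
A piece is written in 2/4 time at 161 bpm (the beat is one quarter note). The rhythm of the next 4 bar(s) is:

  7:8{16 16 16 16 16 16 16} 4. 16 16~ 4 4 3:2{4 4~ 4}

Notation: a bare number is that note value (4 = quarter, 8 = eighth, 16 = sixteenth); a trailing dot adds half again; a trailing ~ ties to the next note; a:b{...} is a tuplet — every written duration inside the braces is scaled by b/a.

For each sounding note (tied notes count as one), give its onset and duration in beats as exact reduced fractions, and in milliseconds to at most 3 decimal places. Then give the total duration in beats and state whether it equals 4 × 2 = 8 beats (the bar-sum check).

1) 0.0ms=0b +106.477ms=2/7b
2) 106.477ms=2/7b +106.477ms=2/7b
3) 212.955ms=4/7b +106.477ms=2/7b
4) 319.432ms=6/7b +106.477ms=2/7b
5) 425.909ms=8/7b +106.477ms=2/7b
6) 532.387ms=10/7b +106.477ms=2/7b
7) 638.864ms=12/7b +106.477ms=2/7b
8) 745.342ms=2b +559.006ms=3/2b
9) 1304.348ms=7/2b +93.168ms=1/4b
10) 1397.516ms=15/4b +465.839ms=5/4b
11) 1863.354ms=5b +372.671ms=1b
12) 2236.025ms=6b +248.447ms=2/3b
13) 2484.472ms=20/3b +496.894ms=4/3b
Σ=8b of 8 (161bpm 2/4) — PASS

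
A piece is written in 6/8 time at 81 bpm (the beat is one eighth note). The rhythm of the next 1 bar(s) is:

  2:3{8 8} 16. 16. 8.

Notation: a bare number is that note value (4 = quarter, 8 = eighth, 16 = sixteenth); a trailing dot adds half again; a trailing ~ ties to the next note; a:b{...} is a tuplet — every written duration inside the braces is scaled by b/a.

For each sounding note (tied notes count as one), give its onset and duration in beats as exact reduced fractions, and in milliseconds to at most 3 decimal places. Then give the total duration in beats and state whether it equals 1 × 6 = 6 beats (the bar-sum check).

1) 0.0ms=0b +1111.111ms=3/2b
2) 1111.111ms=3/2b +1111.111ms=3/2b
3) 2222.222ms=3b +555.556ms=3/4b
4) 2777.778ms=15/4b +555.556ms=3/4b
5) 3333.333ms=9/2b +1111.111ms=3/2b
Σ=6b of 6 (81bpm 6/8) — PASS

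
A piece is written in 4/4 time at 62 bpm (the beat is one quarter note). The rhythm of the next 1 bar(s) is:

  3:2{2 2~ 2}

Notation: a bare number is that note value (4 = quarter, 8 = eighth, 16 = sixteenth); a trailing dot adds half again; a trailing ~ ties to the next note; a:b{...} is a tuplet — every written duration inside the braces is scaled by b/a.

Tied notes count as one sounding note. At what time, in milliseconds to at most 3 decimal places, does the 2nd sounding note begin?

note 2 onset = 4/3b = 1290.323ms

1. 0.0ms @ 0 + 1290.323ms (4/3)
2. 1290.323ms @ 4/3 + 2580.645ms (8/3)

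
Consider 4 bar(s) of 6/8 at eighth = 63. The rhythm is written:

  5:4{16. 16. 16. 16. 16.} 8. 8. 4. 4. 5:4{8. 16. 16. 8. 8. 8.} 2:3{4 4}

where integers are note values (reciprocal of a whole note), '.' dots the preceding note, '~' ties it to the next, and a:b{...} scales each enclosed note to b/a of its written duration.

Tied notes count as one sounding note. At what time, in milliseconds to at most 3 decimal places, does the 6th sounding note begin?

1. 0.0ms @ 0 + 571.429ms (3/5)
2. 571.429ms @ 3/5 + 571.429ms (3/5)
3. 1142.857ms @ 6/5 + 571.429ms (3/5)
4. 1714.286ms @ 9/5 + 571.429ms (3/5)
5. 2285.714ms @ 12/5 + 571.429ms (3/5)
6. 2857.143ms @ 3 + 1428.571ms (3/2)
7. 4285.714ms @ 9/2 + 1428.571ms (3/2)
8. 5714.286ms @ 6 + 2857.143ms (3)
9. 8571.429ms @ 9 + 2857.143ms (3)
10. 11428.571ms @ 12 + 1142.857ms (6/5)
11. 12571.429ms @ 66/5 + 571.429ms (3/5)
12. 13142.857ms @ 69/5 + 571.429ms (3/5)
13. 13714.286ms @ 72/5 + 1142.857ms (6/5)
14. 14857.143ms @ 78/5 + 1142.857ms (6/5)
15. 16000.0ms @ 84/5 + 1142.857ms (6/5)
16. 17142.857ms @ 18 + 2857.143ms (3)
17. 20000.0ms @ 21 + 2857.143ms (3)

note 6 onset = 3b = 2857.143ms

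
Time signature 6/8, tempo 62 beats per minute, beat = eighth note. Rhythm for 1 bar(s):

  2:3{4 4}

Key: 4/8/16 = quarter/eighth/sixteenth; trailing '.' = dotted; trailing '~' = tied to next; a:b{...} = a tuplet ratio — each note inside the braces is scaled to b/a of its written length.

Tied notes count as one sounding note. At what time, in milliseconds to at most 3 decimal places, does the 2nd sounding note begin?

note 2 onset = 3b = 2903.226ms

1. 0.0ms @ 0 + 2903.226ms (3)
2. 2903.226ms @ 3 + 2903.226ms (3)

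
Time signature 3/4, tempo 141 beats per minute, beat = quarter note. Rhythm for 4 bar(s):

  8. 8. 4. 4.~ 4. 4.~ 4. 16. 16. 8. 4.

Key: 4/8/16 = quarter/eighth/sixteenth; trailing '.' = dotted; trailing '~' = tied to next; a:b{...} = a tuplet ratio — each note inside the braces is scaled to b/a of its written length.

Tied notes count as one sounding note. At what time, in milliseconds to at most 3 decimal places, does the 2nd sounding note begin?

note 2 onset = 3/4b = 319.149ms

1. 0.0ms @ 0 + 319.149ms (3/4)
2. 319.149ms @ 3/4 + 319.149ms (3/4)
3. 638.298ms @ 3/2 + 638.298ms (3/2)
4. 1276.596ms @ 3 + 1276.596ms (3)
5. 2553.191ms @ 6 + 1276.596ms (3)
6. 3829.787ms @ 9 + 159.574ms (3/8)
7. 3989.362ms @ 75/8 + 159.574ms (3/8)
8. 4148.936ms @ 39/4 + 319.149ms (3/4)
9. 4468.085ms @ 21/2 + 638.298ms (3/2)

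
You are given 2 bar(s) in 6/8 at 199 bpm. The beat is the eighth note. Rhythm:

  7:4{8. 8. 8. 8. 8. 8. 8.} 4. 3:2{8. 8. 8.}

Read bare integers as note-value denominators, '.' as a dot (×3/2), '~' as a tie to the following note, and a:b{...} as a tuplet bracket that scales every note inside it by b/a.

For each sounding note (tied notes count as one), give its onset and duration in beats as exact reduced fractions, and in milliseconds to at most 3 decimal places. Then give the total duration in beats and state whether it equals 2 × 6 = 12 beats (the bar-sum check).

1) 0.0ms=0b +258.435ms=6/7b
2) 258.435ms=6/7b +258.435ms=6/7b
3) 516.87ms=12/7b +258.435ms=6/7b
4) 775.305ms=18/7b +258.435ms=6/7b
5) 1033.74ms=24/7b +258.435ms=6/7b
6) 1292.175ms=30/7b +258.435ms=6/7b
7) 1550.61ms=36/7b +258.435ms=6/7b
8) 1809.045ms=6b +904.523ms=3b
9) 2713.568ms=9b +301.508ms=1b
10) 3015.075ms=10b +301.508ms=1b
11) 3316.583ms=11b +301.508ms=1b
Σ=12b of 12 (199bpm 6/8) — PASS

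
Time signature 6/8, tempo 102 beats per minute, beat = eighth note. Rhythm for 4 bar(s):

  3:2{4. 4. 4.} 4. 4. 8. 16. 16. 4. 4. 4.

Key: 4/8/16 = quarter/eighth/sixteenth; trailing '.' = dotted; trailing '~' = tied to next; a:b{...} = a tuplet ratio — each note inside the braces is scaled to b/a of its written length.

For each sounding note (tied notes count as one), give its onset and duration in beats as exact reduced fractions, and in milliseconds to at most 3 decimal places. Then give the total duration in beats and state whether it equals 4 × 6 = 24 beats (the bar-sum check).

1) 0.0ms=0b +1176.471ms=2b
2) 1176.471ms=2b +1176.471ms=2b
3) 2352.941ms=4b +1176.471ms=2b
4) 3529.412ms=6b +1764.706ms=3b
5) 5294.118ms=9b +1764.706ms=3b
6) 7058.824ms=12b +882.353ms=3/2b
7) 7941.176ms=27/2b +441.176ms=3/4b
8) 8382.353ms=57/4b +441.176ms=3/4b
9) 8823.529ms=15b +1764.706ms=3b
10) 10588.235ms=18b +1764.706ms=3b
11) 12352.941ms=21b +1764.706ms=3b
Σ=24b of 24 (102bpm 6/8) — PASS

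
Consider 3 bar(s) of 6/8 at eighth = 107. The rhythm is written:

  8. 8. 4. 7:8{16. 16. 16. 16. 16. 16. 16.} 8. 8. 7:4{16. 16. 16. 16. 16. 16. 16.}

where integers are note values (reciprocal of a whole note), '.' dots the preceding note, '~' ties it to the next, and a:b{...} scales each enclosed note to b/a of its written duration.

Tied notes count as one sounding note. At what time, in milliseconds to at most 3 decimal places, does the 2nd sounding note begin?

note 2 onset = 3/2b = 841.121ms

1. 0.0ms @ 0 + 841.121ms (3/2)
2. 841.121ms @ 3/2 + 841.121ms (3/2)
3. 1682.243ms @ 3 + 1682.243ms (3)
4. 3364.486ms @ 6 + 480.641ms (6/7)
5. 3845.127ms @ 48/7 + 480.641ms (6/7)
6. 4325.768ms @ 54/7 + 480.641ms (6/7)
7. 4806.409ms @ 60/7 + 480.641ms (6/7)
8. 5287.049ms @ 66/7 + 480.641ms (6/7)
9. 5767.69ms @ 72/7 + 480.641ms (6/7)
10. 6248.331ms @ 78/7 + 480.641ms (6/7)
11. 6728.972ms @ 12 + 841.121ms (3/2)
12. 7570.093ms @ 27/2 + 841.121ms (3/2)
13. 8411.215ms @ 15 + 240.32ms (3/7)
14. 8651.535ms @ 108/7 + 240.32ms (3/7)
15. 8891.856ms @ 111/7 + 240.32ms (3/7)
16. 9132.176ms @ 114/7 + 240.32ms (3/7)
17. 9372.497ms @ 117/7 + 240.32ms (3/7)
18. 9612.817ms @ 120/7 + 240.32ms (3/7)
19. 9853.138ms @ 123/7 + 240.32ms (3/7)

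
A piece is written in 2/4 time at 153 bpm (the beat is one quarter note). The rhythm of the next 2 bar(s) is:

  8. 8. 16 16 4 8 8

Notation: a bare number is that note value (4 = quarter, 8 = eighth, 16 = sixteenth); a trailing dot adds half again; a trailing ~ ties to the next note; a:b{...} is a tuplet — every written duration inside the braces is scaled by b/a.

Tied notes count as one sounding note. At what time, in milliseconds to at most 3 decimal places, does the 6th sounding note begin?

note 6 onset = 3b = 1176.471ms

1. 0.0ms @ 0 + 294.118ms (3/4)
2. 294.118ms @ 3/4 + 294.118ms (3/4)
3. 588.235ms @ 3/2 + 98.039ms (1/4)
4. 686.275ms @ 7/4 + 98.039ms (1/4)
5. 784.314ms @ 2 + 392.157ms (1)
6. 1176.471ms @ 3 + 196.078ms (1/2)
7. 1372.549ms @ 7/2 + 196.078ms (1/2)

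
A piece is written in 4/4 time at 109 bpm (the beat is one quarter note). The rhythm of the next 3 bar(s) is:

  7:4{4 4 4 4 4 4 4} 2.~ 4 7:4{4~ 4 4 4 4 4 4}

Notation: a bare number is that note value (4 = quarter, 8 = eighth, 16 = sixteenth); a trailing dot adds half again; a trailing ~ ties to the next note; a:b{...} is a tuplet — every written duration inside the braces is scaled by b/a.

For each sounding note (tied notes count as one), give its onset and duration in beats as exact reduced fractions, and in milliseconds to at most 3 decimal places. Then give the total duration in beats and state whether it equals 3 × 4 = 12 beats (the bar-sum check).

1) 0.0ms=0b +314.548ms=4/7b
2) 314.548ms=4/7b +314.548ms=4/7b
3) 629.096ms=8/7b +314.548ms=4/7b
4) 943.644ms=12/7b +314.548ms=4/7b
5) 1258.191ms=16/7b +314.548ms=4/7b
6) 1572.739ms=20/7b +314.548ms=4/7b
7) 1887.287ms=24/7b +314.548ms=4/7b
8) 2201.835ms=4b +2201.835ms=4b
9) 4403.67ms=8b +629.096ms=8/7b
10) 5032.765ms=64/7b +314.548ms=4/7b
11) 5347.313ms=68/7b +314.548ms=4/7b
12) 5661.861ms=72/7b +314.548ms=4/7b
13) 5976.409ms=76/7b +314.548ms=4/7b
14) 6290.957ms=80/7b +314.548ms=4/7b
Σ=12b of 12 (109bpm 4/4) — PASS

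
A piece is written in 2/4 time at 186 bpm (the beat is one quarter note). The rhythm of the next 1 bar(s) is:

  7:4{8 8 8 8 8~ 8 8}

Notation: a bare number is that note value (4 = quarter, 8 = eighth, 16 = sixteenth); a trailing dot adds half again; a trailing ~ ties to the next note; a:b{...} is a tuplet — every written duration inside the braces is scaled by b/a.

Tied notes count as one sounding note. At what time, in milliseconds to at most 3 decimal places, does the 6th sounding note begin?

1. 0.0ms @ 0 + 92.166ms (2/7)
2. 92.166ms @ 2/7 + 92.166ms (2/7)
3. 184.332ms @ 4/7 + 92.166ms (2/7)
4. 276.498ms @ 6/7 + 92.166ms (2/7)
5. 368.664ms @ 8/7 + 184.332ms (4/7)
6. 552.995ms @ 12/7 + 92.166ms (2/7)

note 6 onset = 12/7b = 552.995ms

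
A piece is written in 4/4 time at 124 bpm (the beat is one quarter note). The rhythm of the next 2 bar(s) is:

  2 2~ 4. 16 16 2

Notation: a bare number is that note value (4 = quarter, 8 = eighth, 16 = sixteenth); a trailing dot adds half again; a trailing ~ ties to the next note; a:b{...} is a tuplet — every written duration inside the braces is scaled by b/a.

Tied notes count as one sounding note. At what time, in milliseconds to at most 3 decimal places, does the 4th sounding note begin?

note 4 onset = 23/4b = 2782.258ms

1. 0.0ms @ 0 + 967.742ms (2)
2. 967.742ms @ 2 + 1693.548ms (7/2)
3. 2661.29ms @ 11/2 + 120.968ms (1/4)
4. 2782.258ms @ 23/4 + 120.968ms (1/4)
5. 2903.226ms @ 6 + 967.742ms (2)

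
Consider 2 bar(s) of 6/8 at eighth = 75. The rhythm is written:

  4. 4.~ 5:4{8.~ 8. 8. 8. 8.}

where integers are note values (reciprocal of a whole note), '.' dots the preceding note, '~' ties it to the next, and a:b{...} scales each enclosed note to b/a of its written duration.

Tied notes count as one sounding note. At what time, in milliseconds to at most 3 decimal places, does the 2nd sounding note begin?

note 2 onset = 3b = 2400.0ms

1. 0.0ms @ 0 + 2400.0ms (3)
2. 2400.0ms @ 3 + 4320.0ms (27/5)
3. 6720.0ms @ 42/5 + 960.0ms (6/5)
4. 7680.0ms @ 48/5 + 960.0ms (6/5)
5. 8640.0ms @ 54/5 + 960.0ms (6/5)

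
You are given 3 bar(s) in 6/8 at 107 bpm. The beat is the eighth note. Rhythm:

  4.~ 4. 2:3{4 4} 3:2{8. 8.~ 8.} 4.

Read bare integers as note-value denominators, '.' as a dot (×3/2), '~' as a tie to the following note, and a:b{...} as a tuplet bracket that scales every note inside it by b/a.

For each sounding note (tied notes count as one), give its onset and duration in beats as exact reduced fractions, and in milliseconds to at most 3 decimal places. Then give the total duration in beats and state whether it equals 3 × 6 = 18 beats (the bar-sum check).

1) 0.0ms=0b +3364.486ms=6b
2) 3364.486ms=6b +1682.243ms=3b
3) 5046.729ms=9b +1682.243ms=3b
4) 6728.972ms=12b +560.748ms=1b
5) 7289.72ms=13b +1121.495ms=2b
6) 8411.215ms=15b +1682.243ms=3b
Σ=18b of 18 (107bpm 6/8) — PASS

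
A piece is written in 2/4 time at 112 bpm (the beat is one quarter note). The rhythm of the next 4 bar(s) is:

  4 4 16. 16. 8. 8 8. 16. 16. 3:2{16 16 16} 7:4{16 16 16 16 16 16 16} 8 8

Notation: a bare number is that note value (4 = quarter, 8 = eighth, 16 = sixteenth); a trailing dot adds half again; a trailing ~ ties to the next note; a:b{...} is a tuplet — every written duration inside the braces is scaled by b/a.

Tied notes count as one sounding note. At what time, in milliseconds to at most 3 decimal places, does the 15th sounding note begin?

note 15 onset = 44/7b = 3367.347ms

1. 0.0ms @ 0 + 535.714ms (1)
2. 535.714ms @ 1 + 535.714ms (1)
3. 1071.429ms @ 2 + 200.893ms (3/8)
4. 1272.321ms @ 19/8 + 200.893ms (3/8)
5. 1473.214ms @ 11/4 + 401.786ms (3/4)
6. 1875.0ms @ 7/2 + 267.857ms (1/2)
7. 2142.857ms @ 4 + 401.786ms (3/4)
8. 2544.643ms @ 19/4 + 200.893ms (3/8)
9. 2745.536ms @ 41/8 + 200.893ms (3/8)
10. 2946.429ms @ 11/2 + 89.286ms (1/6)
11. 3035.714ms @ 17/3 + 89.286ms (1/6)
12. 3125.0ms @ 35/6 + 89.286ms (1/6)
13. 3214.286ms @ 6 + 76.531ms (1/7)
14. 3290.816ms @ 43/7 + 76.531ms (1/7)
15. 3367.347ms @ 44/7 + 76.531ms (1/7)
16. 3443.878ms @ 45/7 + 76.531ms (1/7)
17. 3520.408ms @ 46/7 + 76.531ms (1/7)
18. 3596.939ms @ 47/7 + 76.531ms (1/7)
19. 3673.469ms @ 48/7 + 76.531ms (1/7)
20. 3750.0ms @ 7 + 267.857ms (1/2)
21. 4017.857ms @ 15/2 + 267.857ms (1/2)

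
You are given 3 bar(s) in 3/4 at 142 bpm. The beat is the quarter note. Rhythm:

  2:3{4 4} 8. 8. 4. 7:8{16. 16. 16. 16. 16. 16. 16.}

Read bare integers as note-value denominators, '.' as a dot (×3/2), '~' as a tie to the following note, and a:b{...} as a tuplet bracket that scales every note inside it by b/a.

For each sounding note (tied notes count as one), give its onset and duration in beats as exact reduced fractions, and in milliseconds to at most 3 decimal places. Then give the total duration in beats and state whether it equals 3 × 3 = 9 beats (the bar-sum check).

1) 0.0ms=0b +633.803ms=3/2b
2) 633.803ms=3/2b +633.803ms=3/2b
3) 1267.606ms=3b +316.901ms=3/4b
4) 1584.507ms=15/4b +316.901ms=3/4b
5) 1901.408ms=9/2b +633.803ms=3/2b
6) 2535.211ms=6b +181.087ms=3/7b
7) 2716.298ms=45/7b +181.087ms=3/7b
8) 2897.384ms=48/7b +181.087ms=3/7b
9) 3078.471ms=51/7b +181.087ms=3/7b
10) 3259.557ms=54/7b +181.087ms=3/7b
11) 3440.644ms=57/7b +181.087ms=3/7b
12) 3621.73ms=60/7b +181.087ms=3/7b
Σ=9b of 9 (142bpm 3/4) — PASS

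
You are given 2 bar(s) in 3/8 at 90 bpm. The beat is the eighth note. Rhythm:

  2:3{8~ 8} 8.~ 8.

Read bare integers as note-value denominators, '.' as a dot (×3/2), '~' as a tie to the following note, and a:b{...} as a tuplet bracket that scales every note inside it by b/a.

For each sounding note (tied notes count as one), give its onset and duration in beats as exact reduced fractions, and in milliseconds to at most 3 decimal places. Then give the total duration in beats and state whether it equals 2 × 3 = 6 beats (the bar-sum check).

1) 0.0ms=0b +2000.0ms=3b
2) 2000.0ms=3b +2000.0ms=3b
Σ=6b of 6 (90bpm 3/8) — PASS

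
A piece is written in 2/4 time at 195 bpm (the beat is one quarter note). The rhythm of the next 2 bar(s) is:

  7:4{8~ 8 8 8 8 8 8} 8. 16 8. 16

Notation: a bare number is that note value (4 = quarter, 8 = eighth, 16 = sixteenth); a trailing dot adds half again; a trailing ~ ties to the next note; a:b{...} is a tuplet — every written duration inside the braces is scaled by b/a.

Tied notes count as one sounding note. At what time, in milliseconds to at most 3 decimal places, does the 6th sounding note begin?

note 6 onset = 12/7b = 527.473ms

1. 0.0ms @ 0 + 175.824ms (4/7)
2. 175.824ms @ 4/7 + 87.912ms (2/7)
3. 263.736ms @ 6/7 + 87.912ms (2/7)
4. 351.648ms @ 8/7 + 87.912ms (2/7)
5. 439.56ms @ 10/7 + 87.912ms (2/7)
6. 527.473ms @ 12/7 + 87.912ms (2/7)
7. 615.385ms @ 2 + 230.769ms (3/4)
8. 846.154ms @ 11/4 + 76.923ms (1/4)
9. 923.077ms @ 3 + 230.769ms (3/4)
10. 1153.846ms @ 15/4 + 76.923ms (1/4)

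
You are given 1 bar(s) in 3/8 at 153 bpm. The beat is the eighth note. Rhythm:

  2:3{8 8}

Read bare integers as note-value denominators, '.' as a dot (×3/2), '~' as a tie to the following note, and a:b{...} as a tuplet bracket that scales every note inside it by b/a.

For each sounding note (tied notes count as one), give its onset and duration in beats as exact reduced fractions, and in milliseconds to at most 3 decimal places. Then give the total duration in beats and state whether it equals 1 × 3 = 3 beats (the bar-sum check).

1) 0.0ms=0b +588.235ms=3/2b
2) 588.235ms=3/2b +588.235ms=3/2b
Σ=3b of 3 (153bpm 3/8) — PASS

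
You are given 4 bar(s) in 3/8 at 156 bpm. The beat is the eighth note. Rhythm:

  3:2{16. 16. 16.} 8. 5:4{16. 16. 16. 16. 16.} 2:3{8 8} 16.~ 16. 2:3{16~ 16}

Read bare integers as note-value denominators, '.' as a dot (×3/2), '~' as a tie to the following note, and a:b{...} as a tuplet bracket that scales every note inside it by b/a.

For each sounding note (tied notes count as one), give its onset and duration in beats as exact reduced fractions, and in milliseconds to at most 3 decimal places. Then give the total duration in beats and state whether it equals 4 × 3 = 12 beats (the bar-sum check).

1) 0.0ms=0b +192.308ms=1/2b
2) 192.308ms=1/2b +192.308ms=1/2b
3) 384.615ms=1b +192.308ms=1/2b
4) 576.923ms=3/2b +576.923ms=3/2b
5) 1153.846ms=3b +230.769ms=3/5b
6) 1384.615ms=18/5b +230.769ms=3/5b
7) 1615.385ms=21/5b +230.769ms=3/5b
8) 1846.154ms=24/5b +230.769ms=3/5b
9) 2076.923ms=27/5b +230.769ms=3/5b
10) 2307.692ms=6b +576.923ms=3/2b
11) 2884.615ms=15/2b +576.923ms=3/2b
12) 3461.538ms=9b +576.923ms=3/2b
13) 4038.462ms=21/2b +576.923ms=3/2b
Σ=12b of 12 (156bpm 3/8) — PASS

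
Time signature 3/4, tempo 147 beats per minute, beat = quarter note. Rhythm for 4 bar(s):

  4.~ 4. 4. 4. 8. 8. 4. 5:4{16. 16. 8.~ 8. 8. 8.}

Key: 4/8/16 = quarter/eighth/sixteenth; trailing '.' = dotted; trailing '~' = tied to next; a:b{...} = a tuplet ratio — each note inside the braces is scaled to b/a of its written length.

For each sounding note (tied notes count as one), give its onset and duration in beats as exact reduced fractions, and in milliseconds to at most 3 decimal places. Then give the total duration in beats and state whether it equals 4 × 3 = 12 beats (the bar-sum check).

1) 0.0ms=0b +1224.49ms=3b
2) 1224.49ms=3b +612.245ms=3/2b
3) 1836.735ms=9/2b +612.245ms=3/2b
4) 2448.98ms=6b +306.122ms=3/4b
5) 2755.102ms=27/4b +306.122ms=3/4b
6) 3061.224ms=15/2b +612.245ms=3/2b
7) 3673.469ms=9b +122.449ms=3/10b
8) 3795.918ms=93/10b +122.449ms=3/10b
9) 3918.367ms=48/5b +489.796ms=6/5b
10) 4408.163ms=54/5b +244.898ms=3/5b
11) 4653.061ms=57/5b +244.898ms=3/5b
Σ=12b of 12 (147bpm 3/4) — PASS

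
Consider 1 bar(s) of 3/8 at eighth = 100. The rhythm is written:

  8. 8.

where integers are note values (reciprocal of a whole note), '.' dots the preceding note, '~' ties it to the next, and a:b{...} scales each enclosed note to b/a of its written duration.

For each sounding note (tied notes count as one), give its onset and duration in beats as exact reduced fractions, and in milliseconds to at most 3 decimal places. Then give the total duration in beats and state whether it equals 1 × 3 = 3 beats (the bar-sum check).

1) 0.0ms=0b +900.0ms=3/2b
2) 900.0ms=3/2b +900.0ms=3/2b
Σ=3b of 3 (100bpm 3/8) — PASS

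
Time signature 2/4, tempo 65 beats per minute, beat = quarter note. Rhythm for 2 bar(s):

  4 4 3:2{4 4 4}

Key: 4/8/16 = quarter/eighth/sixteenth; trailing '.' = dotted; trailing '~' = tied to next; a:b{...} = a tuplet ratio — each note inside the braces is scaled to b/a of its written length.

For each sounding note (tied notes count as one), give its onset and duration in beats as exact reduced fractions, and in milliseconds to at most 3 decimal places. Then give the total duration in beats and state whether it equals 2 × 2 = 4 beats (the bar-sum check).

1) 0.0ms=0b +923.077ms=1b
2) 923.077ms=1b +923.077ms=1b
3) 1846.154ms=2b +615.385ms=2/3b
4) 2461.538ms=8/3b +615.385ms=2/3b
5) 3076.923ms=10/3b +615.385ms=2/3b
Σ=4b of 4 (65bpm 2/4) — PASS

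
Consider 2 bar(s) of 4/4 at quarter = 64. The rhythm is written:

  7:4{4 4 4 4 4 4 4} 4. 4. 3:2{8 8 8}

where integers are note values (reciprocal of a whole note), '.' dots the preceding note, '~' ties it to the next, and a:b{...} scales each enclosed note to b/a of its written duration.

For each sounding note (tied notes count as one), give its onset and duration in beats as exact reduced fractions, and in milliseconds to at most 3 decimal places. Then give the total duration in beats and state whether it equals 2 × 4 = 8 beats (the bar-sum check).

1) 0.0ms=0b +535.714ms=4/7b
2) 535.714ms=4/7b +535.714ms=4/7b
3) 1071.429ms=8/7b +535.714ms=4/7b
4) 1607.143ms=12/7b +535.714ms=4/7b
5) 2142.857ms=16/7b +535.714ms=4/7b
6) 2678.571ms=20/7b +535.714ms=4/7b
7) 3214.286ms=24/7b +535.714ms=4/7b
8) 3750.0ms=4b +1406.25ms=3/2b
9) 5156.25ms=11/2b +1406.25ms=3/2b
10) 6562.5ms=7b +312.5ms=1/3b
11) 6875.0ms=22/3b +312.5ms=1/3b
12) 7187.5ms=23/3b +312.5ms=1/3b
Σ=8b of 8 (64bpm 4/4) — PASS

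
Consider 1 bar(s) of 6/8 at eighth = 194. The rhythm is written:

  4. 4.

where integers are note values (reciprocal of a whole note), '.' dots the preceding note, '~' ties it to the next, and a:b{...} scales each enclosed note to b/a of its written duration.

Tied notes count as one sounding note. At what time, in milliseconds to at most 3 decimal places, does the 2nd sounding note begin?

note 2 onset = 3b = 927.835ms

1. 0.0ms @ 0 + 927.835ms (3)
2. 927.835ms @ 3 + 927.835ms (3)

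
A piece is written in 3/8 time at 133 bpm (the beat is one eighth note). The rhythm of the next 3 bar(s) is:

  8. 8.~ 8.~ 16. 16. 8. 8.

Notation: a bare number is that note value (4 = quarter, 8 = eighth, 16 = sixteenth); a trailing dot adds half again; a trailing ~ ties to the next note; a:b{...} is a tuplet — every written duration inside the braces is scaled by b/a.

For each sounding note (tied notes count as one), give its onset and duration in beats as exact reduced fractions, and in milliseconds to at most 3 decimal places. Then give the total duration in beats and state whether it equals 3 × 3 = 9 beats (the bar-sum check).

1) 0.0ms=0b +676.692ms=3/2b
2) 676.692ms=3/2b +1691.729ms=15/4b
3) 2368.421ms=21/4b +338.346ms=3/4b
4) 2706.767ms=6b +676.692ms=3/2b
5) 3383.459ms=15/2b +676.692ms=3/2b
Σ=9b of 9 (133bpm 3/8) — PASS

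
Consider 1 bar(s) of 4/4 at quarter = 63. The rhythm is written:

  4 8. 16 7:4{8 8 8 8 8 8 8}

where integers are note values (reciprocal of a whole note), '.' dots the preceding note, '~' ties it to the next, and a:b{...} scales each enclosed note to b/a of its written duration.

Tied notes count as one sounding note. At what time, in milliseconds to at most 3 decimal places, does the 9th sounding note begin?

note 9 onset = 24/7b = 3265.306ms

1. 0.0ms @ 0 + 952.381ms (1)
2. 952.381ms @ 1 + 714.286ms (3/4)
3. 1666.667ms @ 7/4 + 238.095ms (1/4)
4. 1904.762ms @ 2 + 272.109ms (2/7)
5. 2176.871ms @ 16/7 + 272.109ms (2/7)
6. 2448.98ms @ 18/7 + 272.109ms (2/7)
7. 2721.088ms @ 20/7 + 272.109ms (2/7)
8. 2993.197ms @ 22/7 + 272.109ms (2/7)
9. 3265.306ms @ 24/7 + 272.109ms (2/7)
10. 3537.415ms @ 26/7 + 272.109ms (2/7)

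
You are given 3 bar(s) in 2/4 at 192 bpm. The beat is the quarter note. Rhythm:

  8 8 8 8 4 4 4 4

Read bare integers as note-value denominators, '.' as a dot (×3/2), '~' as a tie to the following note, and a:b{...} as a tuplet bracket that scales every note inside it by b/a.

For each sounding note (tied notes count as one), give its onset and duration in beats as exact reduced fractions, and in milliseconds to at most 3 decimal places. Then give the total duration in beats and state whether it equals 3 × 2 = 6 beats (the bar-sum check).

1) 0.0ms=0b +156.25ms=1/2b
2) 156.25ms=1/2b +156.25ms=1/2b
3) 312.5ms=1b +156.25ms=1/2b
4) 468.75ms=3/2b +156.25ms=1/2b
5) 625.0ms=2b +312.5ms=1b
6) 937.5ms=3b +312.5ms=1b
7) 1250.0ms=4b +312.5ms=1b
8) 1562.5ms=5b +312.5ms=1b
Σ=6b of 6 (192bpm 2/4) — PASS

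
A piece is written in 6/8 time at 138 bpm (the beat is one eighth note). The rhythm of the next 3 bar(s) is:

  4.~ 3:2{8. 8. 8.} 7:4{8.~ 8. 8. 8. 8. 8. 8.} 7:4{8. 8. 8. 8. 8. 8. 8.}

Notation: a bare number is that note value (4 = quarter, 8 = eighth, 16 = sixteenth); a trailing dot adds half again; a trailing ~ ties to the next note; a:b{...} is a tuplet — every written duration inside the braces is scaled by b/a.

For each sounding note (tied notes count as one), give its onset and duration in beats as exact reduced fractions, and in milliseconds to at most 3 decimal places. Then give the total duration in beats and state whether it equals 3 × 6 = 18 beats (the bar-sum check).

1) 0.0ms=0b +1739.13ms=4b
2) 1739.13ms=4b +434.783ms=1b
3) 2173.913ms=5b +434.783ms=1b
4) 2608.696ms=6b +745.342ms=12/7b
5) 3354.037ms=54/7b +372.671ms=6/7b
6) 3726.708ms=60/7b +372.671ms=6/7b
7) 4099.379ms=66/7b +372.671ms=6/7b
8) 4472.05ms=72/7b +372.671ms=6/7b
9) 4844.72ms=78/7b +372.671ms=6/7b
10) 5217.391ms=12b +372.671ms=6/7b
11) 5590.062ms=90/7b +372.671ms=6/7b
12) 5962.733ms=96/7b +372.671ms=6/7b
13) 6335.404ms=102/7b +372.671ms=6/7b
14) 6708.075ms=108/7b +372.671ms=6/7b
15) 7080.745ms=114/7b +372.671ms=6/7b
16) 7453.416ms=120/7b +372.671ms=6/7b
Σ=18b of 18 (138bpm 6/8) — PASS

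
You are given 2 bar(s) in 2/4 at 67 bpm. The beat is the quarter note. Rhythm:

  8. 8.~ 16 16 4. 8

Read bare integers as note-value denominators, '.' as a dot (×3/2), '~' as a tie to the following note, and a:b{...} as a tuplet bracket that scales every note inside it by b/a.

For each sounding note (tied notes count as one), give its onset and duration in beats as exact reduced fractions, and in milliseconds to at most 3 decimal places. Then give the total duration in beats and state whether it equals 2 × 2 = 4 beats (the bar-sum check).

1) 0.0ms=0b +671.642ms=3/4b
2) 671.642ms=3/4b +895.522ms=1b
3) 1567.164ms=7/4b +223.881ms=1/4b
4) 1791.045ms=2b +1343.284ms=3/2b
5) 3134.328ms=7/2b +447.761ms=1/2b
Σ=4b of 4 (67bpm 2/4) — PASS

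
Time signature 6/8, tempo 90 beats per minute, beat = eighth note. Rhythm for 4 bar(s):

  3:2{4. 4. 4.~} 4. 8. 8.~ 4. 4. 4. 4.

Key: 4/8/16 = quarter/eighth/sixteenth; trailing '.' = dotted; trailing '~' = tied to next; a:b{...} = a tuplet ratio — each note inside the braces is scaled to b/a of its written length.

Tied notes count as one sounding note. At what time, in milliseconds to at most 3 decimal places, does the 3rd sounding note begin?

note 3 onset = 4b = 2666.667ms

1. 0.0ms @ 0 + 1333.333ms (2)
2. 1333.333ms @ 2 + 1333.333ms (2)
3. 2666.667ms @ 4 + 3333.333ms (5)
4. 6000.0ms @ 9 + 1000.0ms (3/2)
5. 7000.0ms @ 21/2 + 3000.0ms (9/2)
6. 10000.0ms @ 15 + 2000.0ms (3)
7. 12000.0ms @ 18 + 2000.0ms (3)
8. 14000.0ms @ 21 + 2000.0ms (3)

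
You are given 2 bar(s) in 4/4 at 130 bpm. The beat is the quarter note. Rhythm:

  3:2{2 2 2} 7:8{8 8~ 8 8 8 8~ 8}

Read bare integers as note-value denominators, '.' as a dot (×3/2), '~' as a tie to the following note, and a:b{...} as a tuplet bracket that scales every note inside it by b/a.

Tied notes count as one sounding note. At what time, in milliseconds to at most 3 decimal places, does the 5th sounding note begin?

note 5 onset = 32/7b = 2109.89ms

1. 0.0ms @ 0 + 615.385ms (4/3)
2. 615.385ms @ 4/3 + 615.385ms (4/3)
3. 1230.769ms @ 8/3 + 615.385ms (4/3)
4. 1846.154ms @ 4 + 263.736ms (4/7)
5. 2109.89ms @ 32/7 + 527.473ms (8/7)
6. 2637.363ms @ 40/7 + 263.736ms (4/7)
7. 2901.099ms @ 44/7 + 263.736ms (4/7)
8. 3164.835ms @ 48/7 + 527.473ms (8/7)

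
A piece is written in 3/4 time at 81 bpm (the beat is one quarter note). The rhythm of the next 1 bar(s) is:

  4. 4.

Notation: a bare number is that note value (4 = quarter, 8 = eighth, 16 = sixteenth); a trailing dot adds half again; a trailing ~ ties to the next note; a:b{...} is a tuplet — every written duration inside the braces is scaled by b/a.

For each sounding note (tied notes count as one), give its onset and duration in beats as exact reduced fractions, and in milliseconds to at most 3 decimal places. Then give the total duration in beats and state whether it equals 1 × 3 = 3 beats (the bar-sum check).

1) 0.0ms=0b +1111.111ms=3/2b
2) 1111.111ms=3/2b +1111.111ms=3/2b
Σ=3b of 3 (81bpm 3/4) — PASS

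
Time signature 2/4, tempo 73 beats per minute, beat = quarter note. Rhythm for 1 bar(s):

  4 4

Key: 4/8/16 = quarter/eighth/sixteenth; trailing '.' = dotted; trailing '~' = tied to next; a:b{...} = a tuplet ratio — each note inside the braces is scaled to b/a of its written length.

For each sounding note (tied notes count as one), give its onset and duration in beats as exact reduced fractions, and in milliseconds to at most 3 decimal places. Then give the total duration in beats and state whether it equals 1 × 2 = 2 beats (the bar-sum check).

1) 0.0ms=0b +821.918ms=1b
2) 821.918ms=1b +821.918ms=1b
Σ=2b of 2 (73bpm 2/4) — PASS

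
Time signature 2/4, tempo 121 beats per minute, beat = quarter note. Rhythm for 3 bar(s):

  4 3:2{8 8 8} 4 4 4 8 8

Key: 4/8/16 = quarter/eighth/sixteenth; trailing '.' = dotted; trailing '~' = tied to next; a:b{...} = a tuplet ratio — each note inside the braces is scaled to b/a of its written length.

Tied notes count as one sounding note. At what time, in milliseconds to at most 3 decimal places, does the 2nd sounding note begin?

note 2 onset = 1b = 495.868ms

1. 0.0ms @ 0 + 495.868ms (1)
2. 495.868ms @ 1 + 165.289ms (1/3)
3. 661.157ms @ 4/3 + 165.289ms (1/3)
4. 826.446ms @ 5/3 + 165.289ms (1/3)
5. 991.736ms @ 2 + 495.868ms (1)
6. 1487.603ms @ 3 + 495.868ms (1)
7. 1983.471ms @ 4 + 495.868ms (1)
8. 2479.339ms @ 5 + 247.934ms (1/2)
9. 2727.273ms @ 11/2 + 247.934ms (1/2)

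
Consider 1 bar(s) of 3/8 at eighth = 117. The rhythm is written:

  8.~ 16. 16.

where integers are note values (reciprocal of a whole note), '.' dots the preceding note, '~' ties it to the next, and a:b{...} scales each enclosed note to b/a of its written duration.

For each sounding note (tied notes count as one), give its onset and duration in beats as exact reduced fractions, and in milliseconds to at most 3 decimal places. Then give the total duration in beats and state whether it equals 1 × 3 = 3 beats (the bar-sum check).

1) 0.0ms=0b +1153.846ms=9/4b
2) 1153.846ms=9/4b +384.615ms=3/4b
Σ=3b of 3 (117bpm 3/8) — PASS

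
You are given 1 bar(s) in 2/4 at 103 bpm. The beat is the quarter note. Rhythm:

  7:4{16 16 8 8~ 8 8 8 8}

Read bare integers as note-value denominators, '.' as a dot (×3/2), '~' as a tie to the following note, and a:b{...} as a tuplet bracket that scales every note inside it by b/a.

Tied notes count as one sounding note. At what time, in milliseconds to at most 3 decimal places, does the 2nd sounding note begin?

note 2 onset = 1/7b = 83.218ms

1. 0.0ms @ 0 + 83.218ms (1/7)
2. 83.218ms @ 1/7 + 83.218ms (1/7)
3. 166.436ms @ 2/7 + 166.436ms (2/7)
4. 332.871ms @ 4/7 + 332.871ms (4/7)
5. 665.742ms @ 8/7 + 166.436ms (2/7)
6. 832.178ms @ 10/7 + 166.436ms (2/7)
7. 998.613ms @ 12/7 + 166.436ms (2/7)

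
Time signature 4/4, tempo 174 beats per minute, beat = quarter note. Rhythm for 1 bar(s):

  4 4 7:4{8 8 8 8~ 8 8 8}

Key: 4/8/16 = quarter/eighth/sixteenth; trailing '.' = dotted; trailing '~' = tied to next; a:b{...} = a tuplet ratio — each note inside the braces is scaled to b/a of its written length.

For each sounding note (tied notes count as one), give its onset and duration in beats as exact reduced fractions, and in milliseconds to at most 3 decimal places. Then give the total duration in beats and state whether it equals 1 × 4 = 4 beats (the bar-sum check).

1) 0.0ms=0b +344.828ms=1b
2) 344.828ms=1b +344.828ms=1b
3) 689.655ms=2b +98.522ms=2/7b
4) 788.177ms=16/7b +98.522ms=2/7b
5) 886.7ms=18/7b +98.522ms=2/7b
6) 985.222ms=20/7b +197.044ms=4/7b
7) 1182.266ms=24/7b +98.522ms=2/7b
8) 1280.788ms=26/7b +98.522ms=2/7b
Σ=4b of 4 (174bpm 4/4) — PASS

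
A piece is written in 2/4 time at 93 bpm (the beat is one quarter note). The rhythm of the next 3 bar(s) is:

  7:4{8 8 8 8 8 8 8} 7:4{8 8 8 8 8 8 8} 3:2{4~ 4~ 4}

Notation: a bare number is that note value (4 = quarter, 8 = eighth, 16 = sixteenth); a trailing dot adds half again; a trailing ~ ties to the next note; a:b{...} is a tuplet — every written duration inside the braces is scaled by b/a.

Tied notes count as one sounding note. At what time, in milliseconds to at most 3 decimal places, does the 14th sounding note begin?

note 14 onset = 26/7b = 2396.313ms

1. 0.0ms @ 0 + 184.332ms (2/7)
2. 184.332ms @ 2/7 + 184.332ms (2/7)
3. 368.664ms @ 4/7 + 184.332ms (2/7)
4. 552.995ms @ 6/7 + 184.332ms (2/7)
5. 737.327ms @ 8/7 + 184.332ms (2/7)
6. 921.659ms @ 10/7 + 184.332ms (2/7)
7. 1105.991ms @ 12/7 + 184.332ms (2/7)
8. 1290.323ms @ 2 + 184.332ms (2/7)
9. 1474.654ms @ 16/7 + 184.332ms (2/7)
10. 1658.986ms @ 18/7 + 184.332ms (2/7)
11. 1843.318ms @ 20/7 + 184.332ms (2/7)
12. 2027.65ms @ 22/7 + 184.332ms (2/7)
13. 2211.982ms @ 24/7 + 184.332ms (2/7)
14. 2396.313ms @ 26/7 + 184.332ms (2/7)
15. 2580.645ms @ 4 + 1290.323ms (2)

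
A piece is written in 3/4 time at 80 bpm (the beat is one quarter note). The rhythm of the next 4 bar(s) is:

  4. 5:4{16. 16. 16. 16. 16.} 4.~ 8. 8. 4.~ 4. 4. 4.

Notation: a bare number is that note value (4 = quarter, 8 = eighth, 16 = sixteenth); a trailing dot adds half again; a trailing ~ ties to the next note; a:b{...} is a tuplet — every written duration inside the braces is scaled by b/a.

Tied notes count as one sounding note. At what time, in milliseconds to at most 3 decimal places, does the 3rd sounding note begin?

1. 0.0ms @ 0 + 1125.0ms (3/2)
2. 1125.0ms @ 3/2 + 225.0ms (3/10)
3. 1350.0ms @ 9/5 + 225.0ms (3/10)
4. 1575.0ms @ 21/10 + 225.0ms (3/10)
5. 1800.0ms @ 12/5 + 225.0ms (3/10)
6. 2025.0ms @ 27/10 + 225.0ms (3/10)
7. 2250.0ms @ 3 + 1687.5ms (9/4)
8. 3937.5ms @ 21/4 + 562.5ms (3/4)
9. 4500.0ms @ 6 + 2250.0ms (3)
10. 6750.0ms @ 9 + 1125.0ms (3/2)
11. 7875.0ms @ 21/2 + 1125.0ms (3/2)

note 3 onset = 9/5b = 1350.0ms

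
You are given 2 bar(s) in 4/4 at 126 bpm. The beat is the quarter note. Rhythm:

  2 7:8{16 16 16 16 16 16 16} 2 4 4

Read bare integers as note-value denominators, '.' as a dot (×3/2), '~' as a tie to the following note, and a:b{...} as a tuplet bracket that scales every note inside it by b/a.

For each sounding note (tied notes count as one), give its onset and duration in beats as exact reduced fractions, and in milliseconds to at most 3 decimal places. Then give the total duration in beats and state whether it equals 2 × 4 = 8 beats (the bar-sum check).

1) 0.0ms=0b +952.381ms=2b
2) 952.381ms=2b +136.054ms=2/7b
3) 1088.435ms=16/7b +136.054ms=2/7b
4) 1224.49ms=18/7b +136.054ms=2/7b
5) 1360.544ms=20/7b +136.054ms=2/7b
6) 1496.599ms=22/7b +136.054ms=2/7b
7) 1632.653ms=24/7b +136.054ms=2/7b
8) 1768.707ms=26/7b +136.054ms=2/7b
9) 1904.762ms=4b +952.381ms=2b
10) 2857.143ms=6b +476.19ms=1b
11) 3333.333ms=7b +476.19ms=1b
Σ=8b of 8 (126bpm 4/4) — PASS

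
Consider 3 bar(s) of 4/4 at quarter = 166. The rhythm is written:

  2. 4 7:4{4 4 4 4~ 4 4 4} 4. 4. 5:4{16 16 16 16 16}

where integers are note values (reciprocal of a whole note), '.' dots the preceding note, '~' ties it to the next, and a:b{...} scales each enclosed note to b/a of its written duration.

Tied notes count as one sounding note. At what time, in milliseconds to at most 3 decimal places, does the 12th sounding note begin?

1. 0.0ms @ 0 + 1084.337ms (3)
2. 1084.337ms @ 3 + 361.446ms (1)
3. 1445.783ms @ 4 + 206.54ms (4/7)
4. 1652.324ms @ 32/7 + 206.54ms (4/7)
5. 1858.864ms @ 36/7 + 206.54ms (4/7)
6. 2065.404ms @ 40/7 + 413.081ms (8/7)
7. 2478.485ms @ 48/7 + 206.54ms (4/7)
8. 2685.026ms @ 52/7 + 206.54ms (4/7)
9. 2891.566ms @ 8 + 542.169ms (3/2)
10. 3433.735ms @ 19/2 + 542.169ms (3/2)
11. 3975.904ms @ 11 + 72.289ms (1/5)
12. 4048.193ms @ 56/5 + 72.289ms (1/5)
13. 4120.482ms @ 57/5 + 72.289ms (1/5)
14. 4192.771ms @ 58/5 + 72.289ms (1/5)
15. 4265.06ms @ 59/5 + 72.289ms (1/5)

note 12 onset = 56/5b = 4048.193ms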